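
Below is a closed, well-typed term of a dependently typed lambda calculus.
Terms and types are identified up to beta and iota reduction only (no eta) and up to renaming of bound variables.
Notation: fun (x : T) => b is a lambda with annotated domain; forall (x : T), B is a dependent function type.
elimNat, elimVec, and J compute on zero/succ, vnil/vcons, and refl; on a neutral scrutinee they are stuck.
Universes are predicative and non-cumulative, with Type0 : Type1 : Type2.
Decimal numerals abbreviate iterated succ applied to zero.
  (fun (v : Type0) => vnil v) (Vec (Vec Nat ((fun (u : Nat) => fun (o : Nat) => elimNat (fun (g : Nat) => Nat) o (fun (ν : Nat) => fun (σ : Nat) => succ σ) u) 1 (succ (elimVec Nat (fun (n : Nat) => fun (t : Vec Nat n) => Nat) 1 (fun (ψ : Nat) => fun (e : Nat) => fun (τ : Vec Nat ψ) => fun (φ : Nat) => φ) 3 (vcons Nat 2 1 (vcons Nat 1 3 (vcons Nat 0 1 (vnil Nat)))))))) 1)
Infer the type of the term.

inferred type:
  Vec (Vec (Vec Nat 3) 1) 0


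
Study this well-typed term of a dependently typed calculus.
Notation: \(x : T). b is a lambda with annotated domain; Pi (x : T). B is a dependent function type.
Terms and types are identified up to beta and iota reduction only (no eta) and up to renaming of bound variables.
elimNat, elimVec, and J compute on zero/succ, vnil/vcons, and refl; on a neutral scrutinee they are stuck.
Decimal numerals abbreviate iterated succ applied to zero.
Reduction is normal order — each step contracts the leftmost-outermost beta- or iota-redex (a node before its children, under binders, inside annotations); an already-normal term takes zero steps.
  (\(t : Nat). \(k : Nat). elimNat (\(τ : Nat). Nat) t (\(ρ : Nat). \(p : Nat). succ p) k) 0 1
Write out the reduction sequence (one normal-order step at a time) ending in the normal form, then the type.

normal-order reduction:
  (\(t : Nat). \(k : Nat). elimNat (\(τ : Nat). Nat) t (\(ρ : Nat). \(p : Nat). succ p) k) 0 1
  ~> (\(t : Nat). elimNat (\(k : Nat). Nat) 0 (\(τ : Nat). \(ρ : Nat). succ ρ) t) 1
  ~> elimNat (\(t : Nat). Nat) 0 (\(k : Nat). \(τ : Nat). succ τ) 1
  ~> (\(t : Nat). \(k : Nat). succ k) 0 (elimNat (\(τ : Nat). Nat) 0 (\(ρ : Nat). \(p : Nat). succ p) 0)
  ~> (\(t : Nat). succ t) (elimNat (\(k : Nat). Nat) 0 (\(τ : Nat). \(ρ : Nat). succ ρ) 0)
  ~> succ (elimNat (\(t : Nat). Nat) 0 (\(k : Nat). \(τ : Nat). succ τ) 0)
  ~> 1
type:
  Nat


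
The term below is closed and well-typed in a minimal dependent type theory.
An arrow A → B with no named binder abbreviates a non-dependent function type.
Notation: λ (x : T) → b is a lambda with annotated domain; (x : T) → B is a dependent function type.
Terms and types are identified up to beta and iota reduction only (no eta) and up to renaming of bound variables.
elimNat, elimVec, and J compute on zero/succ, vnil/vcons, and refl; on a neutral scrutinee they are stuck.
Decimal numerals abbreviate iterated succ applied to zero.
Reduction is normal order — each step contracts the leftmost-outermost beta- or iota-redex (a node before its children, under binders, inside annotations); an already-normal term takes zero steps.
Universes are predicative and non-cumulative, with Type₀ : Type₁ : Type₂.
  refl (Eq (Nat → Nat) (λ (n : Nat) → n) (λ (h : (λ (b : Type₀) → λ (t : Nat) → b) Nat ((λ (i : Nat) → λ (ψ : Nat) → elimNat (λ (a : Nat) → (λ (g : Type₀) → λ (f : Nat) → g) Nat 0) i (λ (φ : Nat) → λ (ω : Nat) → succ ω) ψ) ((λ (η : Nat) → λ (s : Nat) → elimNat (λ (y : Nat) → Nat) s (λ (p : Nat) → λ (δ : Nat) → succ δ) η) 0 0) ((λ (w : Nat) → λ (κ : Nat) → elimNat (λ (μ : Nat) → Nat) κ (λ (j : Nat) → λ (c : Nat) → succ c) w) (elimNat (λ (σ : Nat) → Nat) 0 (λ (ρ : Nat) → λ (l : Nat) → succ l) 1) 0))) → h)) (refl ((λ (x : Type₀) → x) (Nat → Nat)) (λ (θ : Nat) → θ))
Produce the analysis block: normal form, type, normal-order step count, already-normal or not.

resulting normal form:
  refl (Eq (Nat → Nat) (λ (n : Nat) → n) (λ (h : Nat) → h)) (refl (Nat → Nat) (λ (b : Nat) → b))
type:
  Eq (Eq (Nat → Nat) (λ (n : Nat) → n) (λ (h : Nat) → h)) (refl (Nat → Nat) (λ (b : Nat) → b)) (refl (Nat → Nat) (λ (t : Nat) → t))
steps to reach normal form (normal order): 3
term was already normal: no
first redex: a beta-redex


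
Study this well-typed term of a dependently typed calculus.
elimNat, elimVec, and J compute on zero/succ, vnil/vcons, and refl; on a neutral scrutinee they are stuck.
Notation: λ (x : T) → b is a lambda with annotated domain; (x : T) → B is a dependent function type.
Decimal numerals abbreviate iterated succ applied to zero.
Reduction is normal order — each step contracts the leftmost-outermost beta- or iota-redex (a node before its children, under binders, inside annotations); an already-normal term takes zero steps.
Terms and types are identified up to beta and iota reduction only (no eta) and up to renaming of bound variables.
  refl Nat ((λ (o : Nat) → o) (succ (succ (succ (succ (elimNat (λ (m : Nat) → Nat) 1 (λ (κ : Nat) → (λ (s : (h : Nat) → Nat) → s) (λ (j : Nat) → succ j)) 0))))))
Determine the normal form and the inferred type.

resulting normal form:
  refl Nat 5
inferred type:
  Eq Nat 5 5


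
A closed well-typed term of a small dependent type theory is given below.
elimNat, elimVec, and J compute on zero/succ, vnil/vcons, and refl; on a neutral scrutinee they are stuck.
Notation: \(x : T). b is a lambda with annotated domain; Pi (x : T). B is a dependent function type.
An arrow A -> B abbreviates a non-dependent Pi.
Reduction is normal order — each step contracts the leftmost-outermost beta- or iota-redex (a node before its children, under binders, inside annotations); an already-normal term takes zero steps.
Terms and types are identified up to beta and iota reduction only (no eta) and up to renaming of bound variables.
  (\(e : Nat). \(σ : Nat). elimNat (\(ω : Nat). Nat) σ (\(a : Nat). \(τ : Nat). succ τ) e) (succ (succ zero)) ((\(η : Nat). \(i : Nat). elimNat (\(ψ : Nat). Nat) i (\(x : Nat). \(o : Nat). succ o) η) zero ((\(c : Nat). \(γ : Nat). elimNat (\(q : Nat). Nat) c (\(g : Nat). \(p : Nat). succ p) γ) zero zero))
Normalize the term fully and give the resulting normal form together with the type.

resulting normal form:
  succ (succ zero)
type:
  Nat
observation: 15 normal-order steps normalize the term, beginning with a beta-redex.


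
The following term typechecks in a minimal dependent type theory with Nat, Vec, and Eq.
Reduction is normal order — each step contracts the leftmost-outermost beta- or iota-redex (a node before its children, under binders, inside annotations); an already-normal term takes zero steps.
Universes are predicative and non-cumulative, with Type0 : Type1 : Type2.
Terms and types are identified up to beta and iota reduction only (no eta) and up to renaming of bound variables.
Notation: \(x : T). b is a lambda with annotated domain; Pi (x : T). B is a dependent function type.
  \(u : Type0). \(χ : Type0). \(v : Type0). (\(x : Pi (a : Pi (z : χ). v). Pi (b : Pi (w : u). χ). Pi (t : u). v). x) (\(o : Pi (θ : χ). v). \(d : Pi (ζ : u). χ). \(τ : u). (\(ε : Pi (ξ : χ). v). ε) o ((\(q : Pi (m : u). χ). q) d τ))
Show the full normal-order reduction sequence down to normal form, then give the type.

normal-order reduction:
  \(u : Type0). \(χ : Type0). \(v : Type0). (\(x : Pi (a : Pi (z : χ). v). Pi (b : Pi (w : u). χ). Pi (t : u). v). x) (\(o : Pi (θ : χ). v). \(d : Pi (ζ : u). χ). \(τ : u). (\(ε : Pi (ξ : χ). v). ε) o ((\(q : Pi (m : u). χ). q) d τ))
  ~> \(u : Type0). \(χ : Type0). \(v : Type0). \(x : Pi (a : χ). v). \(z : Pi (b : u). χ). \(w : u). (\(t : Pi (o : χ). v). t) x ((\(θ : Pi (d : u). χ). θ) z w)
  ~> \(u : Type0). \(χ : Type0). \(v : Type0). \(x : Pi (a : χ). v). \(z : Pi (b : u). χ). \(w : u). x ((\(t : Pi (o : u). χ). t) z w)
  ~> \(u : Type0). \(χ : Type0). \(v : Type0). \(x : Pi (a : χ). v). \(z : Pi (b : u). χ). \(w : u). x (z w)
the term's type:
  Pi (u : Type0). Pi (χ : Type0). Pi (v : Type0). Pi (x : Pi (a : χ). v). Pi (z : Pi (b : u). χ). Pi (w : u). v


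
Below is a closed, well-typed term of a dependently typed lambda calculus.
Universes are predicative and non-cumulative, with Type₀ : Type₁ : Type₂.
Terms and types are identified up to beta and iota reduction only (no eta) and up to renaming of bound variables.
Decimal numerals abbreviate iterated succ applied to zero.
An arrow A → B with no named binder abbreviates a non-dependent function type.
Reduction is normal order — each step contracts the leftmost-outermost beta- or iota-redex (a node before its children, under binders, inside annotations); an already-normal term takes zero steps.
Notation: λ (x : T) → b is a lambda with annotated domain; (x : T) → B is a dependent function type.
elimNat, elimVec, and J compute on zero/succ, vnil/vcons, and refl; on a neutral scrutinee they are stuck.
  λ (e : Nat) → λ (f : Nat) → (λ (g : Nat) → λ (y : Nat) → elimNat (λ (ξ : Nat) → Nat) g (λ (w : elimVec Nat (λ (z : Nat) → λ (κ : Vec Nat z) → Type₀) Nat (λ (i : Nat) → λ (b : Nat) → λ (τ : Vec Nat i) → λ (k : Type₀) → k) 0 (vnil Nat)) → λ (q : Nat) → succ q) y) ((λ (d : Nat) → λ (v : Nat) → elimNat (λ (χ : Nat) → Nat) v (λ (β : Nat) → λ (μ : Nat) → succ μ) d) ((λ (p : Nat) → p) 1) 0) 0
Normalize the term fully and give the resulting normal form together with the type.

normal form:
  λ (e : Nat) → λ (f : Nat) → 1
type:
  Nat → Nat → Nat
observation: the term reaches its normal form after 10 normal-order steps.


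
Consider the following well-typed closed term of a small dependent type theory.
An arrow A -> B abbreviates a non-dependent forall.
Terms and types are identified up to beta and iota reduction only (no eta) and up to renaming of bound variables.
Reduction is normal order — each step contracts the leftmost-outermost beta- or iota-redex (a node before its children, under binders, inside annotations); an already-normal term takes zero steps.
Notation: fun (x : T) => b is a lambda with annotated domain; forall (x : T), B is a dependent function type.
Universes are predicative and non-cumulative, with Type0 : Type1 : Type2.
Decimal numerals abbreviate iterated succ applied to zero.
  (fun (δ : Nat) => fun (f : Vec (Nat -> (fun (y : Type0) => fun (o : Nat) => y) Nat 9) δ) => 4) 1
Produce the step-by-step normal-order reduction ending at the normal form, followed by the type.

normal-order reduction:
  (fun (δ : Nat) => fun (f : Vec (Nat -> (fun (y : Type0) => fun (o : Nat) => y) Nat 9) δ) => 4) 1
  ~> fun (δ : Vec (Nat -> (fun (f : Type0) => fun (y : Nat) => f) Nat 9) 1) => 4
  ~> fun (δ : Vec (Nat -> (fun (f : Nat) => Nat) 9) 1) => 4
  ~> fun (δ : Vec (Nat -> Nat) 1) => 4
inferred type:
  Vec (Nat -> Nat) 1 -> Nat


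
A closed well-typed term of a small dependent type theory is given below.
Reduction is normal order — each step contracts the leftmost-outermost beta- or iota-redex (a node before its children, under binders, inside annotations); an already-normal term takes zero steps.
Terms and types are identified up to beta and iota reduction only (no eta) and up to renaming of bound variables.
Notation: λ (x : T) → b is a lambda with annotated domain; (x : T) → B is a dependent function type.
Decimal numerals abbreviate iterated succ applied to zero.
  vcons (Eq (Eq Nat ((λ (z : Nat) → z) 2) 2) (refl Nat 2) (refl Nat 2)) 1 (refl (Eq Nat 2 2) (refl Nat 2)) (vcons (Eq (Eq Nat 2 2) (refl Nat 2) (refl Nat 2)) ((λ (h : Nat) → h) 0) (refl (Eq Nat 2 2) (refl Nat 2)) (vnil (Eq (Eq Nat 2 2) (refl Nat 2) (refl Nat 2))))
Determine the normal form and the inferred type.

normal form:
  vcons (Eq (Eq Nat 2 2) (refl Nat 2) (refl Nat 2)) 1 (refl (Eq Nat 2 2) (refl Nat 2)) (vcons (Eq (Eq Nat 2 2) (refl Nat 2) (refl Nat 2)) 0 (refl (Eq Nat 2 2) (refl Nat 2)) (vnil (Eq (Eq Nat 2 2) (refl Nat 2) (refl Nat 2))))
type:
  Vec (Eq (Eq Nat 2 2) (refl Nat 2) (refl Nat 2)) 2


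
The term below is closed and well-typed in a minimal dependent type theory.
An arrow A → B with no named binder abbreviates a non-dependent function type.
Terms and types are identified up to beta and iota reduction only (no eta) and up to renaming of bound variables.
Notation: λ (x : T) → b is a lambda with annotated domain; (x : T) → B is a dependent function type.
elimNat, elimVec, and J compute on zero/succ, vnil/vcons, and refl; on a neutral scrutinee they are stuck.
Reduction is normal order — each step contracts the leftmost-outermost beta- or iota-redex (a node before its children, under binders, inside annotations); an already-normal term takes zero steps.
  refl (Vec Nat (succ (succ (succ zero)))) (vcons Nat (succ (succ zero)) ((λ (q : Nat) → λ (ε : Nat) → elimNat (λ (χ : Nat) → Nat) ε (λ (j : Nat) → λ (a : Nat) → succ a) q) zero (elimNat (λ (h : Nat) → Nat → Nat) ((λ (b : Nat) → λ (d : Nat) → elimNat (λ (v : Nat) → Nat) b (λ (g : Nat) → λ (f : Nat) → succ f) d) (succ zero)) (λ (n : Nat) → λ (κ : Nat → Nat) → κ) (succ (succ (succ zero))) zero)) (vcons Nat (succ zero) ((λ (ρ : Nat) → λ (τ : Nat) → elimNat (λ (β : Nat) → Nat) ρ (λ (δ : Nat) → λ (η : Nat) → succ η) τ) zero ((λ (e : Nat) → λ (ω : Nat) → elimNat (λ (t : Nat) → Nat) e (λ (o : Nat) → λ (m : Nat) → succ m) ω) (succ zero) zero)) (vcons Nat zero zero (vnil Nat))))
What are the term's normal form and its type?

normal form:
  refl (Vec Nat (succ (succ (succ zero)))) (vcons Nat (succ (succ zero)) (succ zero) (vcons Nat (succ zero) (succ zero) (vcons Nat zero zero (vnil Nat))))
inferred type:
  Eq (Vec Nat (succ (succ (succ zero)))) (vcons Nat (succ (succ zero)) (succ zero) (vcons Nat (succ zero) (succ zero) (vcons Nat zero zero (vnil Nat)))) (vcons Nat (succ (succ zero)) (succ zero) (vcons Nat (succ zero) (succ zero) (vcons Nat zero zero (vnil Nat))))
observation: the leftmost-outermost redex is a beta-redex, and normalization takes 25 steps.


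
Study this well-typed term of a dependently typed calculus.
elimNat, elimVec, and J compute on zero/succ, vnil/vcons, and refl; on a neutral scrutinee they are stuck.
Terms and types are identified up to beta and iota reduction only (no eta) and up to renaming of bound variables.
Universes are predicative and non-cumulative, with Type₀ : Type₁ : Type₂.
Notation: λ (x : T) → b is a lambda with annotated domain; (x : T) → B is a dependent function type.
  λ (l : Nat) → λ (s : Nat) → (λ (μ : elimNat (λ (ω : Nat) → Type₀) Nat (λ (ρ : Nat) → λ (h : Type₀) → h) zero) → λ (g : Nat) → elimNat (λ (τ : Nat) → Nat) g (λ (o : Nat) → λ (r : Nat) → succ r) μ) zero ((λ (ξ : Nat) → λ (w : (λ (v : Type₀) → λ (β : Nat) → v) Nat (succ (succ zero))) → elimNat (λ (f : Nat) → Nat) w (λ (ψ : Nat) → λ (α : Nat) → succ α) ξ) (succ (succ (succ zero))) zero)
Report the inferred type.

type:
  (l : Nat) → (s : Nat) → Nat


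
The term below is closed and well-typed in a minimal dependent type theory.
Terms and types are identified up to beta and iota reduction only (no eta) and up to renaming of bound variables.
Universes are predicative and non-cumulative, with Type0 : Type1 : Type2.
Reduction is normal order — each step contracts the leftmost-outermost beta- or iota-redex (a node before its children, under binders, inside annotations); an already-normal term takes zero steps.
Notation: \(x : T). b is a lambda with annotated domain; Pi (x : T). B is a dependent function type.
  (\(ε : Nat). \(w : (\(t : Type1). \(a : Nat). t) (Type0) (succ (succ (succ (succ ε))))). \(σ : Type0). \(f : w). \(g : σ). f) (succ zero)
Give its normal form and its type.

resulting normal form:
  \(ε : Type0). \(w : Type0). \(t : ε). \(a : w). t
the term's type:
  Pi (ε : Type0). Pi (w : Type0). Pi (t : ε). Pi (a : w). ε


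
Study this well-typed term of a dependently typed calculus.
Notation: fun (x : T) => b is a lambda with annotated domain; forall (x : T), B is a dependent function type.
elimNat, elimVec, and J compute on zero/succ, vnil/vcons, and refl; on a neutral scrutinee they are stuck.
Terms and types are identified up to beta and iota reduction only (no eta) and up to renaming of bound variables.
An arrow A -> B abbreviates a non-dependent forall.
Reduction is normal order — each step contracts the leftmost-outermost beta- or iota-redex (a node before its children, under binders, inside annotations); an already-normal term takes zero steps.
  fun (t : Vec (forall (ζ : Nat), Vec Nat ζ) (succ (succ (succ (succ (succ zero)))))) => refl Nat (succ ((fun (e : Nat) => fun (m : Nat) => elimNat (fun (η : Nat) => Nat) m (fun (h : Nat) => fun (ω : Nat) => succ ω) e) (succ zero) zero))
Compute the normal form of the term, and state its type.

resulting normal form:
  fun (t : Vec (forall (ζ : Nat), Vec Nat ζ) (succ (succ (succ (succ (succ zero)))))) => refl Nat (succ (succ zero))
type:
  Vec (forall (t : Nat), Vec Nat t) (succ (succ (succ (succ (succ zero))))) -> Eq Nat (succ (succ zero)) (succ (succ zero))


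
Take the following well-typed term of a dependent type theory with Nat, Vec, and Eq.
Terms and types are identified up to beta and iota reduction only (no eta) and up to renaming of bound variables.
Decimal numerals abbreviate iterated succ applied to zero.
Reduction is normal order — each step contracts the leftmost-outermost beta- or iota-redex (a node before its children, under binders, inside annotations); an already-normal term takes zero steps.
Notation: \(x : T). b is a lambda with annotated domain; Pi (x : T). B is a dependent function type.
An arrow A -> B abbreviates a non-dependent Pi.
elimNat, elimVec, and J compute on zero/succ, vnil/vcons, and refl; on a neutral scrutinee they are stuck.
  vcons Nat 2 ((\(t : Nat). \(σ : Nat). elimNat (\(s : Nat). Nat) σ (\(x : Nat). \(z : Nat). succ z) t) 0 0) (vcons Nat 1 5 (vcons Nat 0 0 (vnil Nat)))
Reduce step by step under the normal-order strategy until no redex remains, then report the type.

normal-order reduction sequence:
  vcons Nat 2 ((\(t : Nat). \(σ : Nat). elimNat (\(s : Nat). Nat) σ (\(x : Nat). \(z : Nat). succ z) t) 0 0) (vcons Nat 1 5 (vcons Nat 0 0 (vnil Nat)))
  ~> vcons Nat 2 ((\(t : Nat). elimNat (\(σ : Nat). Nat) t (\(s : Nat). \(x : Nat). succ x) 0) 0) (vcons Nat 1 5 (vcons Nat 0 0 (vnil Nat)))
  ~> vcons Nat 2 (elimNat (\(t : Nat). Nat) 0 (\(σ : Nat). \(s : Nat). succ s) 0) (vcons Nat 1 5 (vcons Nat 0 0 (vnil Nat)))
  ~> vcons Nat 2 0 (vcons Nat 1 5 (vcons Nat 0 0 (vnil Nat)))
the term's type:
  Vec Nat 3


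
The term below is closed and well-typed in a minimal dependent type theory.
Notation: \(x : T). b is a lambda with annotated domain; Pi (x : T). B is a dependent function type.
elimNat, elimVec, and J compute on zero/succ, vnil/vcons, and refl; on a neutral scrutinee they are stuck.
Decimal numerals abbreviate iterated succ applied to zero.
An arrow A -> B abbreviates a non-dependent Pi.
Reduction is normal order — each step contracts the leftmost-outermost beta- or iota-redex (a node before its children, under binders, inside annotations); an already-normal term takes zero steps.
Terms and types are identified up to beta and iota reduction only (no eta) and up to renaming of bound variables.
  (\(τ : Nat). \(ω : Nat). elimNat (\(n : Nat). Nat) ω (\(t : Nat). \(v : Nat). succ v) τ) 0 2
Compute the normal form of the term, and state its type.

reduced normal form:
  2
inferred type:
  Nat
observation: 3 normal-order steps separate the term from its normal form.


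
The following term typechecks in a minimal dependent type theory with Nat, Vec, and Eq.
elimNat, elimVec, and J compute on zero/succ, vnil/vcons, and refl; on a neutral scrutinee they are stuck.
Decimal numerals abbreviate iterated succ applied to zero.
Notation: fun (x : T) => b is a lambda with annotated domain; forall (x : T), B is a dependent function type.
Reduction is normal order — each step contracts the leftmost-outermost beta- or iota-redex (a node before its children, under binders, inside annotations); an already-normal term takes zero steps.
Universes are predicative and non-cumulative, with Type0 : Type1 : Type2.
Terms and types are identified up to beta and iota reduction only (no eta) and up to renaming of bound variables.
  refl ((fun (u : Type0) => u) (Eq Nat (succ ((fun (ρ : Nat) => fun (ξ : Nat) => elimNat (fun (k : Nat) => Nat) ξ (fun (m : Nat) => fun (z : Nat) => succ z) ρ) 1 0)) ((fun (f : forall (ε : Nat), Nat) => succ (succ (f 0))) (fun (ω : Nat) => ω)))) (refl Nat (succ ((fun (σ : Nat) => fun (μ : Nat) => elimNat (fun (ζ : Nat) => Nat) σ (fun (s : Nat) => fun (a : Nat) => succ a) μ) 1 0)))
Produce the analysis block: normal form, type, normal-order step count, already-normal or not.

normal form:
  refl (Eq Nat 2 2) (refl Nat 2)
the term's type:
  Eq (Eq Nat 2 2) (refl Nat 2) (refl Nat 2)
normal-order step count: 12
already normal: no
first contracted redex: a beta-redex


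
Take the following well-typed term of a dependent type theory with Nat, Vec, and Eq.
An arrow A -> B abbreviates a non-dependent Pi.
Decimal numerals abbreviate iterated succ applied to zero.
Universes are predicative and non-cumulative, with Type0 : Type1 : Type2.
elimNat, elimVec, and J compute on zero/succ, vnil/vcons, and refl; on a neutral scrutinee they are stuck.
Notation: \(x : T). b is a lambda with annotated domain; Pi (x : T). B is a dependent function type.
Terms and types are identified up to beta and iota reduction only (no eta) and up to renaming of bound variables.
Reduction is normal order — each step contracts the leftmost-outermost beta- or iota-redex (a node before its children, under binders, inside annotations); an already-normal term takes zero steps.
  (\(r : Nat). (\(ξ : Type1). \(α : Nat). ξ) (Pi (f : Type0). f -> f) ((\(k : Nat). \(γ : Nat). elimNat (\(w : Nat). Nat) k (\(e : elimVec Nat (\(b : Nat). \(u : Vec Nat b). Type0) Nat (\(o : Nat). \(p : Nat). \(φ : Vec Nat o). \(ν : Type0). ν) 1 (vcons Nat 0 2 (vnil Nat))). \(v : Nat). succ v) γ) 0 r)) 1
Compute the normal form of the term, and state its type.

reduced normal form:
  Pi (r : Type0). r -> r
the term's type:
  Type1
observation: the first redex contracted is a beta-redex; the normal form is reached in 3 normal-order steps.


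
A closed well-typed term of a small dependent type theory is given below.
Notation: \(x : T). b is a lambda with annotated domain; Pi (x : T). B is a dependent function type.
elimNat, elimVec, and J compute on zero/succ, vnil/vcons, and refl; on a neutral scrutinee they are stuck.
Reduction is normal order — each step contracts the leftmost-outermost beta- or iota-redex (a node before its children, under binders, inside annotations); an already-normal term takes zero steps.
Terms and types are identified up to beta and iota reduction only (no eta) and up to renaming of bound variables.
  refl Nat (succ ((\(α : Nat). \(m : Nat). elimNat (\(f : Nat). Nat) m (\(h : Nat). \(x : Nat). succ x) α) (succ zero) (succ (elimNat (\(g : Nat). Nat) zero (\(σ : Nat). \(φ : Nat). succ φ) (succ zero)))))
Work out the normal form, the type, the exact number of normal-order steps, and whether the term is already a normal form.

reduced normal form:
  refl Nat (succ (succ (succ (succ zero))))
inferred type:
  Eq Nat (succ (succ (succ (succ zero)))) (succ (succ (succ (succ zero))))
normal-order step count: 10
already normal: no
first redex: a beta-redex


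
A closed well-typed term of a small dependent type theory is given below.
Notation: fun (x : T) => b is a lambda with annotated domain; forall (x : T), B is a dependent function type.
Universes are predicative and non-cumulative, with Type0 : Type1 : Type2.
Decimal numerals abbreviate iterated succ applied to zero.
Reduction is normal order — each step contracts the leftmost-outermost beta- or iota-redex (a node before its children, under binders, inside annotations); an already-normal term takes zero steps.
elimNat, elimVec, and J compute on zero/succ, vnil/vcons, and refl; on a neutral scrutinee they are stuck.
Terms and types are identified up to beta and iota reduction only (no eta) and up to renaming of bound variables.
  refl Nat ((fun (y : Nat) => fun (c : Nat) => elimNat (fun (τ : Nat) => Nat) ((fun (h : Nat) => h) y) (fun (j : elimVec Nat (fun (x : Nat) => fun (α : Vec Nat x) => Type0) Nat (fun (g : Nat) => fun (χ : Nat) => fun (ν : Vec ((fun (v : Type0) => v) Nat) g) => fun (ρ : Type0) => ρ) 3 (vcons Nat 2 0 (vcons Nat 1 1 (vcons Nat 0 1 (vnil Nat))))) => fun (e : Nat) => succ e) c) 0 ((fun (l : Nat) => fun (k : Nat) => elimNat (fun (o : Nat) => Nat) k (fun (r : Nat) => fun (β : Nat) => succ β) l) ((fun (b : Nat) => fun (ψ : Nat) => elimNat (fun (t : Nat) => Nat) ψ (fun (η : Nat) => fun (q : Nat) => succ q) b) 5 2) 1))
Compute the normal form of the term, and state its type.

resulting normal form:
  refl Nat 8
inferred type:
  Eq Nat 8 8
observation: reduction starts at a beta-redex, and 86 normal-order steps reach the normal form.


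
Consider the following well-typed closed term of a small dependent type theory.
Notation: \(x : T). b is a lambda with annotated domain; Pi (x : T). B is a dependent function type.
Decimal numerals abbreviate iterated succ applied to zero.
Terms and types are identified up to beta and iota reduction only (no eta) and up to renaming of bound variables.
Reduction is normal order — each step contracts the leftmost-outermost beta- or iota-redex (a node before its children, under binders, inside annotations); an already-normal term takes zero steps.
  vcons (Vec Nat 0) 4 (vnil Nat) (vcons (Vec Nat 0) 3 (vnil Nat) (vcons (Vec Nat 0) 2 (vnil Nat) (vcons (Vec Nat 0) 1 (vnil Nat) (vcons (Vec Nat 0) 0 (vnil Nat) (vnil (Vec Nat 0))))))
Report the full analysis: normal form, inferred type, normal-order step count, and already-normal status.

reduced normal form:
  vcons (Vec Nat 0) 4 (vnil Nat) (vcons (Vec Nat 0) 3 (vnil Nat) (vcons (Vec Nat 0) 2 (vnil Nat) (vcons (Vec Nat 0) 1 (vnil Nat) (vcons (Vec Nat 0) 0 (vnil Nat) (vnil (Vec Nat 0))))))
inferred type:
  Vec (Vec Nat 0) 5
normal-order step count: 0
term was already normal: yes


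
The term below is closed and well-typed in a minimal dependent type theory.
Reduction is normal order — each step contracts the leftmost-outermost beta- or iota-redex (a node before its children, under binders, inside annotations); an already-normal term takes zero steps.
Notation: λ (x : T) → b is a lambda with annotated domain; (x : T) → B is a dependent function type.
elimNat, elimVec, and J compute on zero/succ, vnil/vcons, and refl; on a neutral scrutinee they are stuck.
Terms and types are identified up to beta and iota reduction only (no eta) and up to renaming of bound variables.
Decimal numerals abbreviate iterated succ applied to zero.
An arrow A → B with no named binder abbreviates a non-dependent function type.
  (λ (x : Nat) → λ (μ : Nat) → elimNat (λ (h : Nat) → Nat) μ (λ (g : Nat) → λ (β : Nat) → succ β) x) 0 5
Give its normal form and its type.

reduced normal form:
  5
type:
  Nat
observation: the term reaches its normal form after 3 normal-order steps.


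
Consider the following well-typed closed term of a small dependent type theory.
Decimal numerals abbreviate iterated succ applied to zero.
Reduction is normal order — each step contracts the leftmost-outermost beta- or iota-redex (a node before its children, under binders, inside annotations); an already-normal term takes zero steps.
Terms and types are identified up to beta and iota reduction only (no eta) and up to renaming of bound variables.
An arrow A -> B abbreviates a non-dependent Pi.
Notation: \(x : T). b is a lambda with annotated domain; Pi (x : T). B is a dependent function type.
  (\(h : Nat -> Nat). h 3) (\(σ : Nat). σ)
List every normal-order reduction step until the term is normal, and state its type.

reduction (normal order):
  (\(h : Nat -> Nat). h 3) (\(σ : Nat). σ)
  ~> (\(h : Nat). h) 3
  ~> 3
the term's type:
  Nat


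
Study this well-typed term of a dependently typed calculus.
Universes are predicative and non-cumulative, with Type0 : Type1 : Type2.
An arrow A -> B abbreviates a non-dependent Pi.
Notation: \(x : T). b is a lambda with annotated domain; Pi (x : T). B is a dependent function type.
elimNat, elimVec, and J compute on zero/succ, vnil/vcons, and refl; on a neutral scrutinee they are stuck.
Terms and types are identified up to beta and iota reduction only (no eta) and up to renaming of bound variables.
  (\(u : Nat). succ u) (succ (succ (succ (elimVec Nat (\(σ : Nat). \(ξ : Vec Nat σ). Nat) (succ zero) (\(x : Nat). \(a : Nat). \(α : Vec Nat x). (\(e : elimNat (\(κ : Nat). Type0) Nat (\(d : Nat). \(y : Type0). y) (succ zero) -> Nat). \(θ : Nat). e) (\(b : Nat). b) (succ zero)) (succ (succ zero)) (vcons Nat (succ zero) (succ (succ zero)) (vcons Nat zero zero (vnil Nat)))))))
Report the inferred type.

type:
  Nat


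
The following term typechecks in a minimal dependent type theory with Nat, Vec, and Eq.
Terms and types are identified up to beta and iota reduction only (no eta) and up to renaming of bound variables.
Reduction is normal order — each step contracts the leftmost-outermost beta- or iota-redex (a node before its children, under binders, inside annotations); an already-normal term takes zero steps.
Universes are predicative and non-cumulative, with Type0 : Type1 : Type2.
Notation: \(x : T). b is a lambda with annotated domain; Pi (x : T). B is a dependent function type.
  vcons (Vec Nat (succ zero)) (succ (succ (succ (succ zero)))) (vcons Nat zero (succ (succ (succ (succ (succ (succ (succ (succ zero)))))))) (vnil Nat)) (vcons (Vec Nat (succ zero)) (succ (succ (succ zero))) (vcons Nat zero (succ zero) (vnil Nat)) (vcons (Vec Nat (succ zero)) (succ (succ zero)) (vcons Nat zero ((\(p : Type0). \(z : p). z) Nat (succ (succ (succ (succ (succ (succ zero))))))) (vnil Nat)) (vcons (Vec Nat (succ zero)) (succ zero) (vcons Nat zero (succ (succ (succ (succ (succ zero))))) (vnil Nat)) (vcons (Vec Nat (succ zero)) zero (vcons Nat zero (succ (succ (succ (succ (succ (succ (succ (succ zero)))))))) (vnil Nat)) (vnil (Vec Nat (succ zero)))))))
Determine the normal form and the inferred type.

normal form:
  vcons (Vec Nat (succ zero)) (succ (succ (succ (succ zero)))) (vcons Nat zero (succ (succ (succ (succ (succ (succ (succ (succ zero)))))))) (vnil Nat)) (vcons (Vec Nat (succ zero)) (succ (succ (succ zero))) (vcons Nat zero (succ zero) (vnil Nat)) (vcons (Vec Nat (succ zero)) (succ (succ zero)) (vcons Nat zero (succ (succ (succ (succ (succ (succ zero)))))) (vnil Nat)) (vcons (Vec Nat (succ zero)) (succ zero) (vcons Nat zero (succ (succ (succ (succ (succ zero))))) (vnil Nat)) (vcons (Vec Nat (succ zero)) zero (vcons Nat zero (succ (succ (succ (succ (succ (succ (succ (succ zero)))))))) (vnil Nat)) (vnil (Vec Nat (succ zero)))))))
inferred type:
  Vec (Vec Nat (succ zero)) (succ (succ (succ (succ (succ zero)))))
observation: normalization takes exactly 2 steps under the normal-order strategy.


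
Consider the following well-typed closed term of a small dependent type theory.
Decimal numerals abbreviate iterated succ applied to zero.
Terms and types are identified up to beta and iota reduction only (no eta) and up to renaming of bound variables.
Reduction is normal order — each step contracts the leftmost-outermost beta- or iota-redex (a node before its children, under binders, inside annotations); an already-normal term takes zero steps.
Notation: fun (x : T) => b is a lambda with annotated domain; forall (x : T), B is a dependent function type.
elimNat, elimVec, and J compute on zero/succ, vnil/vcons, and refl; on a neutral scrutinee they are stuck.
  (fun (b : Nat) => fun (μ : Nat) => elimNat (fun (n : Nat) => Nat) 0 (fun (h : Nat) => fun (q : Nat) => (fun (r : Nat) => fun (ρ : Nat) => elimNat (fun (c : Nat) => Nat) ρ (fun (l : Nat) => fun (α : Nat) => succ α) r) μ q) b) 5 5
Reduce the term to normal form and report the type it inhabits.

normal form:
  25
type:
  Nat


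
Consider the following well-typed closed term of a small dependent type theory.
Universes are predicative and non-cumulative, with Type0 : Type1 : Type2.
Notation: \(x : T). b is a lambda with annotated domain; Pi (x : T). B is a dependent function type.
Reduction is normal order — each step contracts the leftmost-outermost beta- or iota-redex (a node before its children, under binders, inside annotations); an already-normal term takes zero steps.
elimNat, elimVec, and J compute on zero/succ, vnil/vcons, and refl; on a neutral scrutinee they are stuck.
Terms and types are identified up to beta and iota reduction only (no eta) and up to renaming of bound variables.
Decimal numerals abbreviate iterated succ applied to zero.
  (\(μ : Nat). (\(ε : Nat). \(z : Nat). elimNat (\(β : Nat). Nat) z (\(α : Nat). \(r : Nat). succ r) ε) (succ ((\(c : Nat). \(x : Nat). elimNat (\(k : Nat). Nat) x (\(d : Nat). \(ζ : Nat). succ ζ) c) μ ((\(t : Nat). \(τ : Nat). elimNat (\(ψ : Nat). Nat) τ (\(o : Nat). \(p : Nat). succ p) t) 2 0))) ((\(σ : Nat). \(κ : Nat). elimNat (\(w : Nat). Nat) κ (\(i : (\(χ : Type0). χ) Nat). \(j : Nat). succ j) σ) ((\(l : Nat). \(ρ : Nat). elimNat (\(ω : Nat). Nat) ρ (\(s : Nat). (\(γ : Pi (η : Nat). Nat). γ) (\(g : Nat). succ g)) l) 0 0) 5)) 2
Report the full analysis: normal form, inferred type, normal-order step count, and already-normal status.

resulting normal form:
  10
the term's type:
  Nat
steps to reach normal form (normal order): 44
started in normal form: no
first redex: a beta-redex


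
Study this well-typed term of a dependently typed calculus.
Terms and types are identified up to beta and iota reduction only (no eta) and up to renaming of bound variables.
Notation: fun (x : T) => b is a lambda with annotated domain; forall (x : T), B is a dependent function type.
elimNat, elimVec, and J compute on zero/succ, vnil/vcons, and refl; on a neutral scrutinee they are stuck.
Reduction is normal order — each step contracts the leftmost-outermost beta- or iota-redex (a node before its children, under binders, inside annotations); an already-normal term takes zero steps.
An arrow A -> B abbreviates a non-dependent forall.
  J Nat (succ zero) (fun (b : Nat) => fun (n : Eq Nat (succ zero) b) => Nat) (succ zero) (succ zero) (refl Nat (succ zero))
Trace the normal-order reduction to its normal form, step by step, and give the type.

normal-order reduction sequence:
  J Nat (succ zero) (fun (b : Nat) => fun (n : Eq Nat (succ zero) b) => Nat) (succ zero) (succ zero) (refl Nat (succ zero))
  ~> succ zero
the term's type:
  Nat


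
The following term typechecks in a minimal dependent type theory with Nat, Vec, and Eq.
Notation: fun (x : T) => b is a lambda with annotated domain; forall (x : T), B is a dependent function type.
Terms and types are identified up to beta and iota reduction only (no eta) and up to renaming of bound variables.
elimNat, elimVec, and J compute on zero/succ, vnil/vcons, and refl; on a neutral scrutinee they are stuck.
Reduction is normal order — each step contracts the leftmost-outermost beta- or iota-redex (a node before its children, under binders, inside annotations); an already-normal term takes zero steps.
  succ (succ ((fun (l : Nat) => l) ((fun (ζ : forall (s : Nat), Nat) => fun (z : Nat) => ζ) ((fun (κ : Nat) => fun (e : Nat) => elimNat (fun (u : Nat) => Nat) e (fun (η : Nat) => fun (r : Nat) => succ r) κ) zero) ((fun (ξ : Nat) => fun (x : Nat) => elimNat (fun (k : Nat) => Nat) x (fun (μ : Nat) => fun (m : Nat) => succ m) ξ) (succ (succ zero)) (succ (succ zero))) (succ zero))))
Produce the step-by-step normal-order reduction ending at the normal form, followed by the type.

reduction (normal order):
  succ (succ ((fun (l : Nat) => l) ((fun (ζ : forall (s : Nat), Nat) => fun (z : Nat) => ζ) ((fun (κ : Nat) => fun (e : Nat) => elimNat (fun (u : Nat) => Nat) e (fun (η : Nat) => fun (r : Nat) => succ r) κ) zero) ((fun (ξ : Nat) => fun (x : Nat) => elimNat (fun (k : Nat) => Nat) x (fun (μ : Nat) => fun (m : Nat) => succ m) ξ) (succ (succ zero)) (succ (succ zero))) (succ zero))))
  ~> succ (succ ((fun (l : forall (ζ : Nat), Nat) => fun (s : Nat) => l) ((fun (z : Nat) => fun (κ : Nat) => elimNat (fun (e : Nat) => Nat) κ (fun (u : Nat) => fun (η : Nat) => succ η) z) zero) ((fun (r : Nat) => fun (ξ : Nat) => elimNat (fun (x : Nat) => Nat) ξ (fun (k : Nat) => fun (μ : Nat) => succ μ) r) (succ (succ zero)) (succ (succ zero))) (succ zero)))
  ~> succ (succ ((fun (l : Nat) => (fun (ζ : Nat) => fun (s : Nat) => elimNat (fun (z : Nat) => Nat) s (fun (κ : Nat) => fun (e : Nat) => succ e) ζ) zero) ((fun (u : Nat) => fun (η : Nat) => elimNat (fun (r : Nat) => Nat) η (fun (ξ : Nat) => fun (x : Nat) => succ x) u) (succ (succ zero)) (succ (succ zero))) (succ zero)))
  ~> succ (succ ((fun (l : Nat) => fun (ζ : Nat) => elimNat (fun (s : Nat) => Nat) ζ (fun (z : Nat) => fun (κ : Nat) => succ κ) l) zero (succ zero)))
  ~> succ (succ ((fun (l : Nat) => elimNat (fun (ζ : Nat) => Nat) l (fun (s : Nat) => fun (z : Nat) => succ z) zero) (succ zero)))
  ~> succ (succ (elimNat (fun (l : Nat) => Nat) (succ zero) (fun (ζ : Nat) => fun (s : Nat) => succ s) zero))
  ~> succ (succ (succ zero))
the term's type:
  Nat


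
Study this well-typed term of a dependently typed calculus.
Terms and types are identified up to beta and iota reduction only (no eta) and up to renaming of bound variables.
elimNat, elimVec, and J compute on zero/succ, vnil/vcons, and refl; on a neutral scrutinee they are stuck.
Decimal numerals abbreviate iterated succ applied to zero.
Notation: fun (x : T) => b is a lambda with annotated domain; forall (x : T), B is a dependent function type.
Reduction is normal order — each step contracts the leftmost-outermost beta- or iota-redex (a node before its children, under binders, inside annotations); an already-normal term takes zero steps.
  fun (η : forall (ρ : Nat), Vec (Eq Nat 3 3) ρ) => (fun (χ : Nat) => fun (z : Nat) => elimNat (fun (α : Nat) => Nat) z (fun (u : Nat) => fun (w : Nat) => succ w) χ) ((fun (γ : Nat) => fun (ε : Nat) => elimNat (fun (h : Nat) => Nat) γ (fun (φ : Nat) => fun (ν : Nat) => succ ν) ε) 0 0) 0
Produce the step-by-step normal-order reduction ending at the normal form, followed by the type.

normal-order reduction sequence:
  fun (η : forall (ρ : Nat), Vec (Eq Nat 3 3) ρ) => (fun (χ : Nat) => fun (z : Nat) => elimNat (fun (α : Nat) => Nat) z (fun (u : Nat) => fun (w : Nat) => succ w) χ) ((fun (γ : Nat) => fun (ε : Nat) => elimNat (fun (h : Nat) => Nat) γ (fun (φ : Nat) => fun (ν : Nat) => succ ν) ε) 0 0) 0
  ~> fun (η : forall (ρ : Nat), Vec (Eq Nat 3 3) ρ) => (fun (χ : Nat) => elimNat (fun (z : Nat) => Nat) χ (fun (α : Nat) => fun (u : Nat) => succ u) ((fun (w : Nat) => fun (γ : Nat) => elimNat (fun (ε : Nat) => Nat) w (fun (h : Nat) => fun (φ : Nat) => succ φ) γ) 0 0)) 0
  ~> fun (η : forall (ρ : Nat), Vec (Eq Nat 3 3) ρ) => elimNat (fun (χ : Nat) => Nat) 0 (fun (z : Nat) => fun (α : Nat) => succ α) ((fun (u : Nat) => fun (w : Nat) => elimNat (fun (γ : Nat) => Nat) u (fun (ε : Nat) => fun (h : Nat) => succ h) w) 0 0)
  ~> fun (η : forall (ρ : Nat), Vec (Eq Nat 3 3) ρ) => elimNat (fun (χ : Nat) => Nat) 0 (fun (z : Nat) => fun (α : Nat) => succ α) ((fun (u : Nat) => elimNat (fun (w : Nat) => Nat) 0 (fun (γ : Nat) => fun (ε : Nat) => succ ε) u) 0)
  ~> fun (η : forall (ρ : Nat), Vec (Eq Nat 3 3) ρ) => elimNat (fun (χ : Nat) => Nat) 0 (fun (z : Nat) => fun (α : Nat) => succ α) (elimNat (fun (u : Nat) => Nat) 0 (fun (w : Nat) => fun (γ : Nat) => succ γ) 0)
  ~> fun (η : forall (ρ : Nat), Vec (Eq Nat 3 3) ρ) => elimNat (fun (χ : Nat) => Nat) 0 (fun (z : Nat) => fun (α : Nat) => succ α) 0
  ~> fun (η : forall (ρ : Nat), Vec (Eq Nat 3 3) ρ) => 0
the term's type:
  forall (η : forall (ρ : Nat), Vec (Eq Nat 3 3) ρ), Nat


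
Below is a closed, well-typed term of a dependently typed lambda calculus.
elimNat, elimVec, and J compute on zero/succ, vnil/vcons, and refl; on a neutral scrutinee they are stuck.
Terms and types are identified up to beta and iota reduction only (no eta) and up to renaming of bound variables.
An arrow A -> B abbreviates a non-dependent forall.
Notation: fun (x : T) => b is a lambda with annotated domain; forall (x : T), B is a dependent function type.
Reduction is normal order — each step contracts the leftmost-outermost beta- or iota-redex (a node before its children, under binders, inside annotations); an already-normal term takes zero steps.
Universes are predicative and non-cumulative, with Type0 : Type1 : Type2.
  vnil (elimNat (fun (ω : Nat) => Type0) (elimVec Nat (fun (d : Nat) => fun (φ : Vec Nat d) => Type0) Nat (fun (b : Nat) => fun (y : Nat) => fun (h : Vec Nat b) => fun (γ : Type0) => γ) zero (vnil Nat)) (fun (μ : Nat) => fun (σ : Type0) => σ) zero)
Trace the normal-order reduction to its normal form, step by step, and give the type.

normal-order reduction sequence:
  vnil (elimNat (fun (ω : Nat) => Type0) (elimVec Nat (fun (d : Nat) => fun (φ : Vec Nat d) => Type0) Nat (fun (b : Nat) => fun (y : Nat) => fun (h : Vec Nat b) => fun (γ : Type0) => γ) zero (vnil Nat)) (fun (μ : Nat) => fun (σ : Type0) => σ) zero)
  ~> vnil (elimVec Nat (fun (ω : Nat) => fun (d : Vec Nat ω) => Type0) Nat (fun (φ : Nat) => fun (b : Nat) => fun (y : Vec Nat φ) => fun (h : Type0) => h) zero (vnil Nat))
  ~> vnil Nat
type:
  Vec Nat zero
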